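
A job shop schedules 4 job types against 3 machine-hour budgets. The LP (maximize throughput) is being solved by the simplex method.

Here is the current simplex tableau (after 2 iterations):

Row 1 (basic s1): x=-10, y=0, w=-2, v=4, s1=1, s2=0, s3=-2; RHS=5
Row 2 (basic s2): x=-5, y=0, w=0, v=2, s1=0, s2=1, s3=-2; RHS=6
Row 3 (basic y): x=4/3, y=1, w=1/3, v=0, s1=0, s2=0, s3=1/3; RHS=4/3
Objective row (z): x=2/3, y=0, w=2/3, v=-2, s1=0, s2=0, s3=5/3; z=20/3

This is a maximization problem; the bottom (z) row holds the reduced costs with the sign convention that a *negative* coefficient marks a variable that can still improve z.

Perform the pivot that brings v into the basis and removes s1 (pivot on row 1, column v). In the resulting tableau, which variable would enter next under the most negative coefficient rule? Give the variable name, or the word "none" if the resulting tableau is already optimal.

Pivot element 4. New z-row = old z-row − (-2)·(row 1/4).
Updated z-row coefficients: x: -13/3, y: 0, w: -1/3, v: 0, s1: 1/2, s2: 0, s3: 2/3.
The most negative is -13/3 in column x, so x would enter next.

x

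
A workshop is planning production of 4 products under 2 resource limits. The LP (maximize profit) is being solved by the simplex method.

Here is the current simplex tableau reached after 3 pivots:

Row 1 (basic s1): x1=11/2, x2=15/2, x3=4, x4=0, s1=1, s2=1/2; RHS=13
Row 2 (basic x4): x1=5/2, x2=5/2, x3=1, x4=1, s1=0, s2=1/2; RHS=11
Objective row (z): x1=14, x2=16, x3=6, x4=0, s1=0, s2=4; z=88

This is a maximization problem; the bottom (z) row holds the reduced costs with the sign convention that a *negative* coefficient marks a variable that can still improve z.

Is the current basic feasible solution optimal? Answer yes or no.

No objective-row coefficient is strictly negative, so no entering variable exists; the tableau is optimal.

yes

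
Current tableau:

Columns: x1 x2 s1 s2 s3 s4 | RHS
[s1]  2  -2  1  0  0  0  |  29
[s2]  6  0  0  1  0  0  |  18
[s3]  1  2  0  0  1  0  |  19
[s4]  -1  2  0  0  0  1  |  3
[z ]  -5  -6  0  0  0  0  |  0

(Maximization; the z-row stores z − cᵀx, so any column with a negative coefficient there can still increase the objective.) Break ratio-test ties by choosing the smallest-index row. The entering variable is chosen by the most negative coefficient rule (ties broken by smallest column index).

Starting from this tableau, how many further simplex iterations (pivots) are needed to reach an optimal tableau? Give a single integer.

pivot: x2 in, s4 out → z = 9
pivot: x1 in, s2 out → z = 33
No improving column remains; optimal.

2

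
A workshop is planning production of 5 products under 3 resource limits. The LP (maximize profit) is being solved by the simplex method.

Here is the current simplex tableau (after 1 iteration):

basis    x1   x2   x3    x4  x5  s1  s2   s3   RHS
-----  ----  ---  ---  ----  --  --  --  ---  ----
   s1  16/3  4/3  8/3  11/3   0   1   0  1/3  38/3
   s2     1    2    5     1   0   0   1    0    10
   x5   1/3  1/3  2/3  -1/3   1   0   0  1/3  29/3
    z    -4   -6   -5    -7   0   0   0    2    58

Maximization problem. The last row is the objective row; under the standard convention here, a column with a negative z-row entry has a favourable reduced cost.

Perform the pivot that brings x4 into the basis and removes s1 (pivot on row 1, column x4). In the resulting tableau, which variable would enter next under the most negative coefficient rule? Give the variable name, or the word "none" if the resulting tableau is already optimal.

Pivot element 11/3. New z-row = old z-row − (-7)·(row 1/(11/3)).
Updated z-row coefficients: x1: 68/11, x2: -38/11, x3: 1/11, x4: 0, x5: 0, s1: 21/11, s2: 0, s3: 29/11.
The most negative is -38/11 in column x2, so x2 would enter next.

x2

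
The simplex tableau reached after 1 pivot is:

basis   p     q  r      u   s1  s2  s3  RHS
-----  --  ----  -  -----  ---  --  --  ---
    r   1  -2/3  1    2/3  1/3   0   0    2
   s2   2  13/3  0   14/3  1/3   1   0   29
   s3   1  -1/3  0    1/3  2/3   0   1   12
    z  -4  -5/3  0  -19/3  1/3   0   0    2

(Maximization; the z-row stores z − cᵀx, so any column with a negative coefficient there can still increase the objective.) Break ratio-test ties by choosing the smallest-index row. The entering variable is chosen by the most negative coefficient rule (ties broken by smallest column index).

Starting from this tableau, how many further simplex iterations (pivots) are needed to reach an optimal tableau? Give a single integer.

2

pivot: u in, r out → z = 21
pivot: q in, s2 out → z = 103/3
No improving column remains; optimal.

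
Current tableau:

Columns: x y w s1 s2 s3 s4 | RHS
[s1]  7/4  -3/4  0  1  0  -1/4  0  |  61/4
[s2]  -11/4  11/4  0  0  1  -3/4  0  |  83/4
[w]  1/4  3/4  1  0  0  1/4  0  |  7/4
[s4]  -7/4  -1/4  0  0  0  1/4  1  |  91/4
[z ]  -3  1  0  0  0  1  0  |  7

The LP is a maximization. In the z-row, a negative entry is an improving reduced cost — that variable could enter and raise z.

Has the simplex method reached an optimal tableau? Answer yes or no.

Column x has objective-row coefficient -3, which is negative; an improving pivot exists, so not yet optimal.

no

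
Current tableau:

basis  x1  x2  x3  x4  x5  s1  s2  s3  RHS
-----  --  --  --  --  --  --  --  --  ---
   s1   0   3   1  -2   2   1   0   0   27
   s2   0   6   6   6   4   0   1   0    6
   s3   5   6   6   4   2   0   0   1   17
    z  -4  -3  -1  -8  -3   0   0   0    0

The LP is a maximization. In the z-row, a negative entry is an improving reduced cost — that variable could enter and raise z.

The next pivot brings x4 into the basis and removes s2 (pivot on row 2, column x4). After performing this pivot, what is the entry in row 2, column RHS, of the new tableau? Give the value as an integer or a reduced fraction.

Pivot element is row 2, column x4: 6.
Normalize row 2: new (row 2, RHS) = 6/6 = 1.
Row 2 is the pivot row, so the entry is 1.

1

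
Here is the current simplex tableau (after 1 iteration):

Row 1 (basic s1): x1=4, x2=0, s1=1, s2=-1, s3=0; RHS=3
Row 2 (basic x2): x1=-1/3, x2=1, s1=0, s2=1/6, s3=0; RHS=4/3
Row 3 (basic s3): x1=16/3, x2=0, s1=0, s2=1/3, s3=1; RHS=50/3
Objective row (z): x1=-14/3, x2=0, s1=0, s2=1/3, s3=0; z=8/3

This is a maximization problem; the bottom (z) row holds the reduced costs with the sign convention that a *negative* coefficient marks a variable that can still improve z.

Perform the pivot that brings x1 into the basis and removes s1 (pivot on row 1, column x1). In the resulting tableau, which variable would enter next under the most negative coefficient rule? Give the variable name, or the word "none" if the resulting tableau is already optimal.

Pivot element 4. New z-row = old z-row − (-14/3)·(row 1/4).
Updated z-row coefficients: x1: 0, x2: 0, s1: 7/6, s2: -5/6, s3: 0.
The most negative is -5/6 in column s2, so s2 would enter next.

s2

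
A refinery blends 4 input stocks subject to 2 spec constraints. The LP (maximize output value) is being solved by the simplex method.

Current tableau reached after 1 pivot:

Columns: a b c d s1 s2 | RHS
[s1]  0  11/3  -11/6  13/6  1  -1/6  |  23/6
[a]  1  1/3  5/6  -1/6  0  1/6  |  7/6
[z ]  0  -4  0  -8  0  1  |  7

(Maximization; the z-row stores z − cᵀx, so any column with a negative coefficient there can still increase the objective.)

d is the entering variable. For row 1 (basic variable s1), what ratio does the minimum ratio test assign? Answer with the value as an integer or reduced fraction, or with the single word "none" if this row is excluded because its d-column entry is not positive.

23/13

Ratio = RHS / (d entry) = (23/6) / (13/6) = 23/13.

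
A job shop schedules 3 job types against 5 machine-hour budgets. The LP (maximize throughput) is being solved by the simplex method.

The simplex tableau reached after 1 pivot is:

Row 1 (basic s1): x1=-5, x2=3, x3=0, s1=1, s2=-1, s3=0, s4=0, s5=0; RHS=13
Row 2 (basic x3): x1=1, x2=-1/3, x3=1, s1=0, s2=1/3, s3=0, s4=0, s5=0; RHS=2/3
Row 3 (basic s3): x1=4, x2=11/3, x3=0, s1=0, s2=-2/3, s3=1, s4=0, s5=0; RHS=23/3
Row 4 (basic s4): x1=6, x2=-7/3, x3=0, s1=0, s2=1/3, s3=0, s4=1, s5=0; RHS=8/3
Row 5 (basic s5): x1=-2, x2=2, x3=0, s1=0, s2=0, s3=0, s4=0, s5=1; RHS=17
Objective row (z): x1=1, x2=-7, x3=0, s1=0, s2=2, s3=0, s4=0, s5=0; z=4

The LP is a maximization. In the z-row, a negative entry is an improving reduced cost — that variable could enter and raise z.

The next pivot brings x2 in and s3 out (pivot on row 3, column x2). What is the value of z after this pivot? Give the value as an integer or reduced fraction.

205/11

Minimum ratio for x2: (23/3)/(11/3) = 23/11.
z changes by −(z-row coeff of x2)·ratio = −(-7)·(23/11) = 161/11.
New z = 4 + (161/11) = 205/11.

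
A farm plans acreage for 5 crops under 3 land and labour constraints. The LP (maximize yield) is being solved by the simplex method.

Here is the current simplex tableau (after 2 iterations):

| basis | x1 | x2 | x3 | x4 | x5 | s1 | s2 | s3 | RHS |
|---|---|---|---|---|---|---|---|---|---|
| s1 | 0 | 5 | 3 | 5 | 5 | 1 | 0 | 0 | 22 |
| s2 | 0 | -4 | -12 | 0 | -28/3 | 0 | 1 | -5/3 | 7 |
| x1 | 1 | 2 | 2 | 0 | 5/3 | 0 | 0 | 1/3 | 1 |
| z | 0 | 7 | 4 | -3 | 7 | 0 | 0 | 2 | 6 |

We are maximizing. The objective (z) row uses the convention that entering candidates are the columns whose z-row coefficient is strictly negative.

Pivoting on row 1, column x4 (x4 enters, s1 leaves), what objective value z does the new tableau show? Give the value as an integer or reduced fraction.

Minimum ratio for x4: 22/5 = 22/5.
z changes by −(z-row coeff of x4)·ratio = −(-3)·(22/5) = 66/5.
New z = 6 + (66/5) = 96/5.

96/5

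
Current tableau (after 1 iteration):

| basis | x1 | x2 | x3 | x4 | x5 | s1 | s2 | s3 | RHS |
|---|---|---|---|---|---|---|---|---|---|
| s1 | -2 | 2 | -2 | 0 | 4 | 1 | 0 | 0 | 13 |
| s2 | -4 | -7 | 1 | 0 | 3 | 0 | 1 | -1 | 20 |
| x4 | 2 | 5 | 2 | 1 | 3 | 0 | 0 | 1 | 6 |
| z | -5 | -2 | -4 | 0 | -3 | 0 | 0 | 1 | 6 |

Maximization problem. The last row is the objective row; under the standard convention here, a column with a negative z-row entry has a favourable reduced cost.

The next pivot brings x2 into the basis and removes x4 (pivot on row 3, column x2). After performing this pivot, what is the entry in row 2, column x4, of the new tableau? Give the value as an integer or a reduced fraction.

Pivot element is row 3, column x2: 5.
Normalize row 3: new (row 3, x4) = 1/5 = 1/5.
row 2 ← row 2 − (-7)·(new row 3): 0 − (-7)·(1/5) = 7/5.

7/5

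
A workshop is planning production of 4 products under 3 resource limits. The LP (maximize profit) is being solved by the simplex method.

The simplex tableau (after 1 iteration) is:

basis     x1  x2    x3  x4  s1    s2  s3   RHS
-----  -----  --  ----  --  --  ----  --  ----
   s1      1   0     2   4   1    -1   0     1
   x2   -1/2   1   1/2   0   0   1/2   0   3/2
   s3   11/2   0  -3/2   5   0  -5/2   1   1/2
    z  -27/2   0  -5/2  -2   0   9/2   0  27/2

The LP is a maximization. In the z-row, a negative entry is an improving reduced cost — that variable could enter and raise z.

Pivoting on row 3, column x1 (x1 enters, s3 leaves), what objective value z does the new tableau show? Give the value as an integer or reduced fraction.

162/11

Minimum ratio for x1: (1/2)/(11/2) = 1/11.
z changes by −(z-row coeff of x1)·ratio = −(-27/2)·(1/11) = 27/22.
New z = 27/2 + (27/22) = 162/11.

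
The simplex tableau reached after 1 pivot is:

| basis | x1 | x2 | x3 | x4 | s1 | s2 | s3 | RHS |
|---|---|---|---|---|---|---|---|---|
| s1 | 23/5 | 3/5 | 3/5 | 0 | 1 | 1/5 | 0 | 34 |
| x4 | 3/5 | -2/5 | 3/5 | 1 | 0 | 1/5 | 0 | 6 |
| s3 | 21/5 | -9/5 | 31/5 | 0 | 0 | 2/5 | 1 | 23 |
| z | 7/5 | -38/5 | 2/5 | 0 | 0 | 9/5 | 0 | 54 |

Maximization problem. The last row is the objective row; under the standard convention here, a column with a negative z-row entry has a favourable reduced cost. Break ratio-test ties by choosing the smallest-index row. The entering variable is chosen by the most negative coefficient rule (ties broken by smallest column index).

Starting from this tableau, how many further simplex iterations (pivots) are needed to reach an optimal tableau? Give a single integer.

pivot: x2 in, s1 out → z = 1454/3
No improving column remains; optimal.

1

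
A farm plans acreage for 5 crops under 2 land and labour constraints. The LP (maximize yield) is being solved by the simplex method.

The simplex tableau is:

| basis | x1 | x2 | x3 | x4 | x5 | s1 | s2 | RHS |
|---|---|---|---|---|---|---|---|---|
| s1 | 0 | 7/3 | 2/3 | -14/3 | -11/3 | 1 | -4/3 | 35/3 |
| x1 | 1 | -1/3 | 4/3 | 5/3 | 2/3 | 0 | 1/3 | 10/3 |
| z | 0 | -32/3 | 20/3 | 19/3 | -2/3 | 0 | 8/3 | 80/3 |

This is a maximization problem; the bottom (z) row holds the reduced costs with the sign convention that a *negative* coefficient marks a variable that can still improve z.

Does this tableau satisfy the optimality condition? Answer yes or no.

Column x2 has objective-row coefficient -32/3, which is negative; an improving pivot exists, so not yet optimal.

no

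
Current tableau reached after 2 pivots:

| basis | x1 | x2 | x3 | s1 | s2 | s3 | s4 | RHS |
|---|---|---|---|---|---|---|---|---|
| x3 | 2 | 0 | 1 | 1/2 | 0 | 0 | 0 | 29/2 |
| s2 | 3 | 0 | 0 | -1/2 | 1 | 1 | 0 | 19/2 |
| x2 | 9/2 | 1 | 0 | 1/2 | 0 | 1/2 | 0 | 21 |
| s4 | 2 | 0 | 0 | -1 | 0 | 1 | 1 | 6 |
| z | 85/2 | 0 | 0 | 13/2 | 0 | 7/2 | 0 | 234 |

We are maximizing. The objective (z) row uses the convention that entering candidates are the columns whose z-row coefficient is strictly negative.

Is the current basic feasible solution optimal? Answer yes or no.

No objective-row coefficient is strictly negative, so no entering variable exists; the tableau is optimal.

yes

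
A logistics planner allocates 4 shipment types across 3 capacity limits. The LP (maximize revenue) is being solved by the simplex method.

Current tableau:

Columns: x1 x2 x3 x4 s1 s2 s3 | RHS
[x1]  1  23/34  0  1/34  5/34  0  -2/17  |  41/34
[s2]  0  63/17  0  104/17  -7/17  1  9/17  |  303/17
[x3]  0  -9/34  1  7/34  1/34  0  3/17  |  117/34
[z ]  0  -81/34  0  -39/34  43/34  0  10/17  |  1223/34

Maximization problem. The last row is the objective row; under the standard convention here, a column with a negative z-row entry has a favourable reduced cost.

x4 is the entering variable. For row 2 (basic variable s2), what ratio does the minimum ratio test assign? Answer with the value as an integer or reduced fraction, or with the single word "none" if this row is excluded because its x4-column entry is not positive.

Ratio = RHS / (x4 entry) = (303/17) / (104/17) = 303/104.

303/104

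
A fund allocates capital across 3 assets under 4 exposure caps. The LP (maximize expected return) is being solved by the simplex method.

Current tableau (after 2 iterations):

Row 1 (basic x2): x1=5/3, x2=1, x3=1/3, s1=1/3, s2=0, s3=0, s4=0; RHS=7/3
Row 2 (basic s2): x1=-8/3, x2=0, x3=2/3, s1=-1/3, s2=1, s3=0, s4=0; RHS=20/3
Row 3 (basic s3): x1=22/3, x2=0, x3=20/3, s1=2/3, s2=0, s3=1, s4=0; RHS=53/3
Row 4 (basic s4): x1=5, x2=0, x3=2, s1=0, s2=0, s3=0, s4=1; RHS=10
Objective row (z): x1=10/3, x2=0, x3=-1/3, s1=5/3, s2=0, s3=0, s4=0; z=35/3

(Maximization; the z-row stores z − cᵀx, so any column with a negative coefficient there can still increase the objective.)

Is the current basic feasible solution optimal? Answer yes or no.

Column x3 has objective-row coefficient -1/3, which is negative; an improving pivot exists, so not yet optimal.

no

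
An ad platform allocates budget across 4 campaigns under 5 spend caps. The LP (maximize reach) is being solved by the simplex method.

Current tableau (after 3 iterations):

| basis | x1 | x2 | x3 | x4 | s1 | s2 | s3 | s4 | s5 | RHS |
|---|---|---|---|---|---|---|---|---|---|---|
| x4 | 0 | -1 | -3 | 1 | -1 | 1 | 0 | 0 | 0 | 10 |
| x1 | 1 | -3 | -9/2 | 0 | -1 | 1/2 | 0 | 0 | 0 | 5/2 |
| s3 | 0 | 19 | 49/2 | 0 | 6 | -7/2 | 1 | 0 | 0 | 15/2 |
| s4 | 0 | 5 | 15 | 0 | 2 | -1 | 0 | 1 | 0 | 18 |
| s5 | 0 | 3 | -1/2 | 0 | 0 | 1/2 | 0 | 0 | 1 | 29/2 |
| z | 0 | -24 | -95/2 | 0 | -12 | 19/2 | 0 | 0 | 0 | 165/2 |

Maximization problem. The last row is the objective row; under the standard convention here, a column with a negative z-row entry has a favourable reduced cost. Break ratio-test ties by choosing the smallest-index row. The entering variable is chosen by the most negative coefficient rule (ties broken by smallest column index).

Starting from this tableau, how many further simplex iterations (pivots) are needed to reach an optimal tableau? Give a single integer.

2

pivot: x3 in, s3 out → z = 4755/49
pivot: s1 in, x3 out → z = 195/2
No improving column remains; optimal.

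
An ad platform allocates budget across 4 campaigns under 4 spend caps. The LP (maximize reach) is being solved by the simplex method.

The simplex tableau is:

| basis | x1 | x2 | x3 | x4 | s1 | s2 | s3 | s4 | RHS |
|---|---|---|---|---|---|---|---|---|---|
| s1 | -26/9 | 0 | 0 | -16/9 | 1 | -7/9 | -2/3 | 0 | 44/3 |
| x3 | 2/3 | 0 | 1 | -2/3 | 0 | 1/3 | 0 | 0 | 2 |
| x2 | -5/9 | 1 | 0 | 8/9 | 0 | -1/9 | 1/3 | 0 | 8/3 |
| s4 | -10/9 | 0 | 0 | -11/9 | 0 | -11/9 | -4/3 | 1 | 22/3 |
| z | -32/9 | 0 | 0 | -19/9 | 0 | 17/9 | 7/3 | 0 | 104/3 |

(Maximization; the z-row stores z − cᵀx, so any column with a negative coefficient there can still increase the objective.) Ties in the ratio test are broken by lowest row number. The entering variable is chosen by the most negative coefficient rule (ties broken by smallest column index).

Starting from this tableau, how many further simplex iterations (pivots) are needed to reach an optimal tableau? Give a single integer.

2

pivot: x1 in, x3 out → z = 136/3
pivot: x4 in, x2 out → z = 119
No improving column remains; optimal.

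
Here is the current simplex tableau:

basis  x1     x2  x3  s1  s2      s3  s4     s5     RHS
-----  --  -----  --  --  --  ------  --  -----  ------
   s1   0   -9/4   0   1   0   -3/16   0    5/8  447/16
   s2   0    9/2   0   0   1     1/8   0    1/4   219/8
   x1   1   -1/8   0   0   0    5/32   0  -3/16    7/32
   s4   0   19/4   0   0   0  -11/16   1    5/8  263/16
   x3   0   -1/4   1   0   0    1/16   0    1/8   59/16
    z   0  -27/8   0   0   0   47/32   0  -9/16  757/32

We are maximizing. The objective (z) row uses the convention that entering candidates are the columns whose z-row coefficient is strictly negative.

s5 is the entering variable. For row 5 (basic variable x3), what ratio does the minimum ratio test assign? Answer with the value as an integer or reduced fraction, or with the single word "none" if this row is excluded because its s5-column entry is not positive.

59/2

Ratio = RHS / (s5 entry) = (59/16) / (1/8) = 59/2.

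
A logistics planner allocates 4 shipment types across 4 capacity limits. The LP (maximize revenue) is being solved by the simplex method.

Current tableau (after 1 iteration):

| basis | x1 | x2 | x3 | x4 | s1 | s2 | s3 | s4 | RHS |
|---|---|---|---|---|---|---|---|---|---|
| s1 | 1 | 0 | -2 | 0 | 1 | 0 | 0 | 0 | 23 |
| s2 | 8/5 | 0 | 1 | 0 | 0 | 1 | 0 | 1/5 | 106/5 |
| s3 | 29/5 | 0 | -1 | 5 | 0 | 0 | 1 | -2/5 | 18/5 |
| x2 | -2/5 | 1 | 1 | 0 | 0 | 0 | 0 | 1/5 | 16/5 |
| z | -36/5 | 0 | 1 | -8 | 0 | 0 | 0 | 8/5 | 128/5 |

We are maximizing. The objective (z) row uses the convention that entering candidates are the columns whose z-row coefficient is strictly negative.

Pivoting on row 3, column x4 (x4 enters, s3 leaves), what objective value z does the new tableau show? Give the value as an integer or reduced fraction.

Minimum ratio for x4: (18/5)/5 = 18/25.
z changes by −(z-row coeff of x4)·ratio = −(-8)·(18/25) = 144/25.
New z = 128/5 + (144/25) = 784/25.

784/25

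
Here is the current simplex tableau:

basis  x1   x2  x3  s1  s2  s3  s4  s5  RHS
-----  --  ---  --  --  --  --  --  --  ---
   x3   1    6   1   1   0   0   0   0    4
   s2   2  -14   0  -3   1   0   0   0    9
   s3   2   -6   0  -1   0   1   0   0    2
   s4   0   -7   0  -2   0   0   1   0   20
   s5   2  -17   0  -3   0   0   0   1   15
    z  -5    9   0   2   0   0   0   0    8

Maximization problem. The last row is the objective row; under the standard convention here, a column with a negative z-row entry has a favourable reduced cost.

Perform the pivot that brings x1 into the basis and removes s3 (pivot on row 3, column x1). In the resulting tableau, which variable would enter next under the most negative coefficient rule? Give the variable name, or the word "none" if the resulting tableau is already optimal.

Pivot element 2. New z-row = old z-row − (-5)·(row 3/2).
Updated z-row coefficients: x1: 0, x2: -6, x3: 0, s1: -1/2, s2: 0, s3: 5/2, s4: 0, s5: 0.
The most negative is -6 in column x2, so x2 would enter next.

x2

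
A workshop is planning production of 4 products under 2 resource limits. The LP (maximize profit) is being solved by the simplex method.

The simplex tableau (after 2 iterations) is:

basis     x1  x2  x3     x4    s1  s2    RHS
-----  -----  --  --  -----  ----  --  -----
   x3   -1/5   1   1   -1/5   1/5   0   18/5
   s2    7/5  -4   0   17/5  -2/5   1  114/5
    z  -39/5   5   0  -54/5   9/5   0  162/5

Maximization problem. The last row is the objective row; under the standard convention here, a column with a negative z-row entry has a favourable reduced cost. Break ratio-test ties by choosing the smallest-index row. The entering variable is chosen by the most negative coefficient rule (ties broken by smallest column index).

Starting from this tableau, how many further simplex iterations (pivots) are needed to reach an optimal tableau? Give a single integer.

3

pivot: x4 in, s2 out → z = 1782/17
pivot: x2 in, x3 out → z = 2010/13
pivot: x1 in, x4 out → z = 436
No improving column remains; optimal.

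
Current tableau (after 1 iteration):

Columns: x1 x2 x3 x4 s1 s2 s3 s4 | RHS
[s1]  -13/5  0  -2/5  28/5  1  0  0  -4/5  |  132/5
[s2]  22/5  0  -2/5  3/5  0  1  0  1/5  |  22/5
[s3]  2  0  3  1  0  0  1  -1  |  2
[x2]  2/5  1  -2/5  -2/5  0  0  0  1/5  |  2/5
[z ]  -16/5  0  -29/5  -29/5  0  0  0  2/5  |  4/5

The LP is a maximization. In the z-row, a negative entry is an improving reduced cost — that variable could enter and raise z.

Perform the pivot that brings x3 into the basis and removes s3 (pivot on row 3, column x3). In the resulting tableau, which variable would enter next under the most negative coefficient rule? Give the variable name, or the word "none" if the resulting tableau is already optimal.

Pivot element 3. New z-row = old z-row − (-29/5)·(row 3/3).
Updated z-row coefficients: x1: 2/3, x2: 0, x3: 0, x4: -58/15, s1: 0, s2: 0, s3: 29/15, s4: -23/15.
The most negative is -58/15 in column x4, so x4 would enter next.

x4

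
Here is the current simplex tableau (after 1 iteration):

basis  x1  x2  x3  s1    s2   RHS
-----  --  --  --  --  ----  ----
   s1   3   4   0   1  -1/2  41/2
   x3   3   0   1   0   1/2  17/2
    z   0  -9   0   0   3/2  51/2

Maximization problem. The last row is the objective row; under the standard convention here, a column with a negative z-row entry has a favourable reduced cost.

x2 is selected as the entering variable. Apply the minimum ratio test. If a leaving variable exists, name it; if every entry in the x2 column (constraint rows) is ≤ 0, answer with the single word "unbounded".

s1

Ratios: row 1 (s1): (41/2)/4 = 41/8; row 2 (x3): entry 0 ≤ 0, skip.
Minimum ratio is in the s1 row, so s1 leaves.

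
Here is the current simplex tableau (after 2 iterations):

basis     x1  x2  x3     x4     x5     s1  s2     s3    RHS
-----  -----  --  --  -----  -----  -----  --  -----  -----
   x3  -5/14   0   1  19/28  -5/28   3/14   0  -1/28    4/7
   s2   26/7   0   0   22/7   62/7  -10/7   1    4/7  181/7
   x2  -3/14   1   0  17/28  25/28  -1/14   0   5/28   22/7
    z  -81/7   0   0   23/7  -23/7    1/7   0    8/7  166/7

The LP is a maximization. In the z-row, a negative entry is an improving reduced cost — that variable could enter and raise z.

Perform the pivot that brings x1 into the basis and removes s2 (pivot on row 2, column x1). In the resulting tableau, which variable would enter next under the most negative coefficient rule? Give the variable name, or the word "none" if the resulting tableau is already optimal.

s1

Pivot element 26/7. New z-row = old z-row − (-81/7)·(row 2/(26/7)).
Updated z-row coefficients: x1: 0, x2: 0, x3: 0, x4: 170/13, x5: 316/13, s1: -56/13, s2: 81/26, s3: 38/13.
The most negative is -56/13 in column s1, so s1 would enter next.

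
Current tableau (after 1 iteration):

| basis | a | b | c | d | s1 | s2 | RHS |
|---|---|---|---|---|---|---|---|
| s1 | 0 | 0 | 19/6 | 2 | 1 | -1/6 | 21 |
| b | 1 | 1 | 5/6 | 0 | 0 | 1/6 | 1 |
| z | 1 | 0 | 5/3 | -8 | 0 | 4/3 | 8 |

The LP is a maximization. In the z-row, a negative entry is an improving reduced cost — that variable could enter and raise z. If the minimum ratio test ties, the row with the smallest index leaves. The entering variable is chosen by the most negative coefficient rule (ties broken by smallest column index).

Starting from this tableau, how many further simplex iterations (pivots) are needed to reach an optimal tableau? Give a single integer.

1

pivot: d in, s1 out → z = 92
No improving column remains; optimal.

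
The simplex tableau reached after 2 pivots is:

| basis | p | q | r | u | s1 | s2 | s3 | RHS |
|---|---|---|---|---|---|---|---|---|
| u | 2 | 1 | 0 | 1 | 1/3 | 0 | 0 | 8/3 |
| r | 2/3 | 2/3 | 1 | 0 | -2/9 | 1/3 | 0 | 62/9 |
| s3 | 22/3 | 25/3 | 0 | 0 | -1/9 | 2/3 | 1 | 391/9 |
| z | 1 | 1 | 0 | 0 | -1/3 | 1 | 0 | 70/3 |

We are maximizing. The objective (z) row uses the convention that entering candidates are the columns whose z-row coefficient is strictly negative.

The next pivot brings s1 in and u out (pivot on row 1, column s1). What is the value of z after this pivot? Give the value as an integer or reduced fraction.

Minimum ratio for s1: (8/3)/(1/3) = 8.
z changes by −(z-row coeff of s1)·ratio = −(-1/3)·8 = 8/3.
New z = 70/3 + (8/3) = 26.

26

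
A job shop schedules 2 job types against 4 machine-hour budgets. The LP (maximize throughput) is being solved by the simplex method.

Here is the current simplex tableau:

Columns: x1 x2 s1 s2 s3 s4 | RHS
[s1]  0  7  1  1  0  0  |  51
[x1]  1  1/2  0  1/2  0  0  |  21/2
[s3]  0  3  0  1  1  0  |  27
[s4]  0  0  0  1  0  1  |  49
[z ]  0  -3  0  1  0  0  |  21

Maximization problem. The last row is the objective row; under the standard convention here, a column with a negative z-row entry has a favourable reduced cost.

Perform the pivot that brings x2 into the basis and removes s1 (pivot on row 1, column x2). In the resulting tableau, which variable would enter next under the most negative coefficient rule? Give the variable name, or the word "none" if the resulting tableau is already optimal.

Pivot element 7. New z-row = old z-row − (-3)·(row 1/7).
Updated z-row coefficients: x1: 0, x2: 0, s1: 3/7, s2: 10/7, s3: 0, s4: 0.
No coefficient is strictly negative; the tableau after this pivot is optimal.

none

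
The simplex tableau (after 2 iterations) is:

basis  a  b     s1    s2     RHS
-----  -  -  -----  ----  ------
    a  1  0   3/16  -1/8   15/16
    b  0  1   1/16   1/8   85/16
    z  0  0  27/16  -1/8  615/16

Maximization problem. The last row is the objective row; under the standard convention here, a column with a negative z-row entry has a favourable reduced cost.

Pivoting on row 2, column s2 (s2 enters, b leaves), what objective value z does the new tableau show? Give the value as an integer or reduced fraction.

175/4

Minimum ratio for s2: (85/16)/(1/8) = 85/2.
z changes by −(z-row coeff of s2)·ratio = −(-1/8)·(85/2) = 85/16.
New z = 615/16 + (85/16) = 175/4.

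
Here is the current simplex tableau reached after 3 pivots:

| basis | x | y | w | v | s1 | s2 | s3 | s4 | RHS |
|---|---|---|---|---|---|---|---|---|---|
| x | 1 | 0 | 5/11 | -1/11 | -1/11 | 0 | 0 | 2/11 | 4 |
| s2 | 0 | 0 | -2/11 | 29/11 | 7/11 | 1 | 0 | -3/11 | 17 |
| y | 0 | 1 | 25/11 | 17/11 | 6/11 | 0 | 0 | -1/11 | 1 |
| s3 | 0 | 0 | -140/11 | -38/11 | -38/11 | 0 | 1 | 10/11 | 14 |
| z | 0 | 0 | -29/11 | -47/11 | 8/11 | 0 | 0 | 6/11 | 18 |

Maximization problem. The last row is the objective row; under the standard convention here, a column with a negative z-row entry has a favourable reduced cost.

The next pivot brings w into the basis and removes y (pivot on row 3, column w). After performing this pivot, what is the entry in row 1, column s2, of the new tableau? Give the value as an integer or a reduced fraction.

Pivot element is row 3, column w: 25/11.
Normalize row 3: new (row 3, s2) = 0/(25/11) = 0.
row 1 ← row 1 − (5/11)·(new row 3): 0 − (5/11)·0 = 0.

0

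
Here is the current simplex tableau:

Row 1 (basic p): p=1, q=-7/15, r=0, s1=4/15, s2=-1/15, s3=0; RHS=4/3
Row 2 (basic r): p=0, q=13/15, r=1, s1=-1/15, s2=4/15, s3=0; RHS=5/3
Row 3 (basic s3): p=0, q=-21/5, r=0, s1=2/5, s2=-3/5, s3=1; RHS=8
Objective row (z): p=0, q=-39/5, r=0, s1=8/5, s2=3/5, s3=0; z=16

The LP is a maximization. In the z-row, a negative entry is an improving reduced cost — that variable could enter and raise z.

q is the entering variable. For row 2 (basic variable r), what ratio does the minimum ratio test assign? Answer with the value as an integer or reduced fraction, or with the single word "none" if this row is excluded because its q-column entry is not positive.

Ratio = RHS / (q entry) = (5/3) / (13/15) = 25/13.

25/13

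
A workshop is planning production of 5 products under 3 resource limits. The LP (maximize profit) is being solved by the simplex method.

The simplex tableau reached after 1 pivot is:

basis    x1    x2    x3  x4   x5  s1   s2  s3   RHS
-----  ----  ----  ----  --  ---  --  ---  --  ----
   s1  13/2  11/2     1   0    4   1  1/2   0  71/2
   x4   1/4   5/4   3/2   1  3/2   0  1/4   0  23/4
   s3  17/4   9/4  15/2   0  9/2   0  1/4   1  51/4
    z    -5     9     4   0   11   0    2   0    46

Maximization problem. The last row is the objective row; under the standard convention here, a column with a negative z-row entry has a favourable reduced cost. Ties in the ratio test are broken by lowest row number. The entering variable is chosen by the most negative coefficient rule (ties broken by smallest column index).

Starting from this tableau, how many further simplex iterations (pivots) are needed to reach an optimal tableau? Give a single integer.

pivot: x1 in, s3 out → z = 61
No improving column remains; optimal.

1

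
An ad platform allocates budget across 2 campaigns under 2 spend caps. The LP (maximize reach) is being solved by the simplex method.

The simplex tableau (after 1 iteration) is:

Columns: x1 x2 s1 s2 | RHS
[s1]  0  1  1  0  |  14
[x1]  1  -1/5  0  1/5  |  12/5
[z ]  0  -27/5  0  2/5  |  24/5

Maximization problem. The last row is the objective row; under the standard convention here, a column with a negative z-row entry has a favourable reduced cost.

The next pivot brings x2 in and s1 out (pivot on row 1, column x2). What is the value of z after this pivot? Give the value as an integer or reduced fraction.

402/5

Minimum ratio for x2: 14/1 = 14.
z changes by −(z-row coeff of x2)·ratio = −(-27/5)·14 = 378/5.
New z = 24/5 + (378/5) = 402/5.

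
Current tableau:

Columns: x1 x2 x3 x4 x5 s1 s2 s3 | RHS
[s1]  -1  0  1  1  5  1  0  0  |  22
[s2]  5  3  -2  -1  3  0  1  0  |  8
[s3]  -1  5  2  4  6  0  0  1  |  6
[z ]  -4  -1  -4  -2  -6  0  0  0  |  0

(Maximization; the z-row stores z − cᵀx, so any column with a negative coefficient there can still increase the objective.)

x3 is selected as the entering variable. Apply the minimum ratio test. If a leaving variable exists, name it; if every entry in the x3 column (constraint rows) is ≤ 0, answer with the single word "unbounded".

s3

Ratios: row 1 (s1): 22/1 = 22; row 2 (s2): entry -2 ≤ 0, skip; row 3 (s3): 6/2 = 3.
Minimum ratio is in the s3 row, so s3 leaves.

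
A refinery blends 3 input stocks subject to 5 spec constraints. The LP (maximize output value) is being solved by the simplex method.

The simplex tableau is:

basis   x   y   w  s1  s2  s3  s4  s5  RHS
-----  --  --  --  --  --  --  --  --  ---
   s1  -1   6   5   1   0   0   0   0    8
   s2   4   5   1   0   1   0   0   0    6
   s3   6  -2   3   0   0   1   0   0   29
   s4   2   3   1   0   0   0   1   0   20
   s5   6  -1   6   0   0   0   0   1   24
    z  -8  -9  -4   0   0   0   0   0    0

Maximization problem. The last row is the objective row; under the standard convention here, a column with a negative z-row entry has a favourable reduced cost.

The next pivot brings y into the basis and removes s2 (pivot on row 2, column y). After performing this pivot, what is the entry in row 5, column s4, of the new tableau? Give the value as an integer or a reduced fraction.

0

Pivot element is row 2, column y: 5.
Normalize row 2: new (row 2, s4) = 0/5 = 0.
row 5 ← row 5 − (-1)·(new row 2): 0 − (-1)·0 = 0.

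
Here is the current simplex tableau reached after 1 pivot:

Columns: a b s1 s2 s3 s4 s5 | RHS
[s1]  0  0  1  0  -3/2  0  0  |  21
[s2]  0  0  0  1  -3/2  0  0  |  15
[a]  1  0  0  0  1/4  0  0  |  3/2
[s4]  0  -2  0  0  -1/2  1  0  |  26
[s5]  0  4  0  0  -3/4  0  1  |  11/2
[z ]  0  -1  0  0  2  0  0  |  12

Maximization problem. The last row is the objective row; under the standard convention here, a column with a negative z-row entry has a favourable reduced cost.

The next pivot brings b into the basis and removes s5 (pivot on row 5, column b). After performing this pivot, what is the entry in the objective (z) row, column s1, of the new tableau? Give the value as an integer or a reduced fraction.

0

Pivot element is row 5, column b: 4.
Normalize row 5: new (row 5, s1) = 0/4 = 0.
z-row ← z-row − (-1)·(new row 5): 0 − (-1)·0 = 0.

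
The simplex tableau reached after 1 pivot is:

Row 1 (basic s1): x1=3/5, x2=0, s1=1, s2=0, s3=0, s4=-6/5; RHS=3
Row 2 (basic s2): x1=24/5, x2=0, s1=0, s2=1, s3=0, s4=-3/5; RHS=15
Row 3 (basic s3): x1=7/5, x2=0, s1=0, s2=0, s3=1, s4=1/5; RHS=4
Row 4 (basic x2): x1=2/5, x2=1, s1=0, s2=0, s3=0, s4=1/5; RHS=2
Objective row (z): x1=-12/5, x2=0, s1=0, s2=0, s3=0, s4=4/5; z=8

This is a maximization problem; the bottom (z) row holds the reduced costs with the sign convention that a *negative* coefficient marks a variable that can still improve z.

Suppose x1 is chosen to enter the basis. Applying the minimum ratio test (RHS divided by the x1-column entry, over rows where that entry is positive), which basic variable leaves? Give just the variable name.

s3

Ratios: row 1 (s1): 3/(3/5) = 5; row 2 (s2): 15/(24/5) = 25/8; row 3 (s3): 4/(7/5) = 20/7; row 4 (x2): 2/(2/5) = 5.
Minimum ratio 20/7 is in the s3 row, so s3 leaves.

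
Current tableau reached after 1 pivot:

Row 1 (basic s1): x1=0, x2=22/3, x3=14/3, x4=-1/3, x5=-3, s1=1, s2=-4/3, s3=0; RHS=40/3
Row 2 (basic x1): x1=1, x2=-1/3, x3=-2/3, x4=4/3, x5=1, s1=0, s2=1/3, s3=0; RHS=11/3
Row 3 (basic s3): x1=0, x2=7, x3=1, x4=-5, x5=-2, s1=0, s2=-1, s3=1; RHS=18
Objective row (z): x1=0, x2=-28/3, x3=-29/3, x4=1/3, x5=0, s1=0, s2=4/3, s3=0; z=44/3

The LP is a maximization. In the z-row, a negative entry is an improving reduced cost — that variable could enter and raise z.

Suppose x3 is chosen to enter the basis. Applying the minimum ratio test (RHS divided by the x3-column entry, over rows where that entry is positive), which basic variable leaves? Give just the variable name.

s1

Ratios: row 1 (s1): (40/3)/(14/3) = 20/7; row 2 (x1): entry -2/3 ≤ 0, skip; row 3 (s3): 18/1 = 18.
Minimum ratio 20/7 is in the s1 row, so s1 leaves.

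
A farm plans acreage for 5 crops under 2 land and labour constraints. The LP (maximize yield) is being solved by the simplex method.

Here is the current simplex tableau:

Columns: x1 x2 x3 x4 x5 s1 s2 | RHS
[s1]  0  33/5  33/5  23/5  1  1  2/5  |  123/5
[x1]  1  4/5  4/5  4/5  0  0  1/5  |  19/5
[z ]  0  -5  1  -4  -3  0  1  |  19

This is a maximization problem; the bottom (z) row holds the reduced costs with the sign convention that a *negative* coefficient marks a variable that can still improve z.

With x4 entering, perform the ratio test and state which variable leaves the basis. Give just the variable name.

Ratios: row 1 (s1): (123/5)/(23/5) = 123/23; row 2 (x1): (19/5)/(4/5) = 19/4.
Minimum ratio 19/4 is in the x1 row, so x1 leaves.

x1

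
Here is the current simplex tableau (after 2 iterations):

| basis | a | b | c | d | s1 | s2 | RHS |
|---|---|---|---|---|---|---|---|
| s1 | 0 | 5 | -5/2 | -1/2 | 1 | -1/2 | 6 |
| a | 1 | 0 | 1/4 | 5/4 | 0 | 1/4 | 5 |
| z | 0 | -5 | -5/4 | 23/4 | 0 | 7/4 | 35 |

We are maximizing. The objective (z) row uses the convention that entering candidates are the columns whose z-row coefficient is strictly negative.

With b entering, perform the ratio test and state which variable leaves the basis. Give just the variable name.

Ratios: row 1 (s1): 6/5 = 6/5; row 2 (a): entry 0 ≤ 0, skip.
Minimum ratio 6/5 is in the s1 row, so s1 leaves.

s1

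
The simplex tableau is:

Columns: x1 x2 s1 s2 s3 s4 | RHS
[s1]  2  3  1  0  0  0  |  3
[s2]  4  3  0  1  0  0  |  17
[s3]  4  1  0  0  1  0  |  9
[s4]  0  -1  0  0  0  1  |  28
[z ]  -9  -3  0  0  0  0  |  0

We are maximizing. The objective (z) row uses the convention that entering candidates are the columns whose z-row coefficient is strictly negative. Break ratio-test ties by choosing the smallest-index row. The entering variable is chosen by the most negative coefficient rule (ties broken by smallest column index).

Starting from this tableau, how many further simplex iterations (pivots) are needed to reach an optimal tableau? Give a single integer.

1

pivot: x1 in, s1 out → z = 27/2
No improving column remains; optimal.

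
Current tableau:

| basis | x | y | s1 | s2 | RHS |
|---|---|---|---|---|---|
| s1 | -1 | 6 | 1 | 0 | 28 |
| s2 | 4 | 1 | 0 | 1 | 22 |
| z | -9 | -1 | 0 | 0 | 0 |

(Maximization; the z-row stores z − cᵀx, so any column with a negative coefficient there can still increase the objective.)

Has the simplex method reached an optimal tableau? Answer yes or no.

Column x has objective-row coefficient -9, which is negative; an improving pivot exists, so not yet optimal.

no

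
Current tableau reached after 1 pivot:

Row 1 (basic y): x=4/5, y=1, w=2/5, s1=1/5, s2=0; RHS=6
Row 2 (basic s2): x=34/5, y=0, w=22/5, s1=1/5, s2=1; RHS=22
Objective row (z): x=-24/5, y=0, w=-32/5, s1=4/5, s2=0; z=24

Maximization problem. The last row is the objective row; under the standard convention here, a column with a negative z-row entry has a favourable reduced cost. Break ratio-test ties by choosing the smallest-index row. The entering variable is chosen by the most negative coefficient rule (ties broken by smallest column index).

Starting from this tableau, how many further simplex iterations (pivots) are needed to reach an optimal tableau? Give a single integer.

pivot: w in, s2 out → z = 56
No improving column remains; optimal.

1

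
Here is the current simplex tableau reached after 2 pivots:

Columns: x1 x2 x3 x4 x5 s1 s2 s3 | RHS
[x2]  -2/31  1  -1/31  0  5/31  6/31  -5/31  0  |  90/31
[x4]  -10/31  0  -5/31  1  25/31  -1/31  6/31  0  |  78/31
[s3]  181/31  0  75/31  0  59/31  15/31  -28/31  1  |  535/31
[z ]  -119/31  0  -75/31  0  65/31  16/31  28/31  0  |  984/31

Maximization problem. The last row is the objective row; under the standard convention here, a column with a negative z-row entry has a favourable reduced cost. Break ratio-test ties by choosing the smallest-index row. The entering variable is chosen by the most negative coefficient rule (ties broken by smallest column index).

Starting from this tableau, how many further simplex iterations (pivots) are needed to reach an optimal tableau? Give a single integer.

pivot: x1 in, s3 out → z = 7799/181
pivot: x3 in, x1 out → z = 49
No improving column remains; optimal.

2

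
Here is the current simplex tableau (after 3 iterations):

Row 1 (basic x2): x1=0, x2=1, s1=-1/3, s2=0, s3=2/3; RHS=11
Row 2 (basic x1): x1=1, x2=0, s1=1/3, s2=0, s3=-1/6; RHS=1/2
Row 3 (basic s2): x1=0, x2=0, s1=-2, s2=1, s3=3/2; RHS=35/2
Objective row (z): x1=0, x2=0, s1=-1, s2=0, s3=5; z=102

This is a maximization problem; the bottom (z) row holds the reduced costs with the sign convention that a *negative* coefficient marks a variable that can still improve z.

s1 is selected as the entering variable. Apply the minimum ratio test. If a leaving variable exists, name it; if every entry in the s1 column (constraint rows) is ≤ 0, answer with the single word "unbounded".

Ratios: row 1 (x2): entry -1/3 ≤ 0, skip; row 2 (x1): (1/2)/(1/3) = 3/2; row 3 (s2): entry -2 ≤ 0, skip.
Minimum ratio is in the x1 row, so x1 leaves.

x1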